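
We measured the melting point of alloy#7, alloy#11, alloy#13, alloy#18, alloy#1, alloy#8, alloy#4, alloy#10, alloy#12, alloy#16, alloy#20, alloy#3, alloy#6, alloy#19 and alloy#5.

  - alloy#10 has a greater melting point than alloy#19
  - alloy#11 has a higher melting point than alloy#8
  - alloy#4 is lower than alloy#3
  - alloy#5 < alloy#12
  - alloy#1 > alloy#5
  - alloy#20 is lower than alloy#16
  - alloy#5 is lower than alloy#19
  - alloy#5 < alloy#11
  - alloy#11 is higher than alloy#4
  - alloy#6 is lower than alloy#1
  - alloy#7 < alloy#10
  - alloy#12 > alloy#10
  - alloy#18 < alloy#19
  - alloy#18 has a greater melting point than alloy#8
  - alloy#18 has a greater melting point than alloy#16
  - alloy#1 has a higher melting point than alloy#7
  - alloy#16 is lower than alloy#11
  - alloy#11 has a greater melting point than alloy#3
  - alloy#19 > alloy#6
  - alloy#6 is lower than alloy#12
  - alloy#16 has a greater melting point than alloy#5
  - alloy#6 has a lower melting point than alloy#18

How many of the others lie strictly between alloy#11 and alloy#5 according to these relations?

Chaining upward from alloy#5 reaches: alloy#16, alloy#18, alloy#19, alloy#10, alloy#1, alloy#12.
Chaining downward from alloy#11 reaches: alloy#4, alloy#8, alloy#20, alloy#3, alloy#16.
Strictly between alloy#5 and alloy#11 are those in both lists: alloy#16 — 1 element.

1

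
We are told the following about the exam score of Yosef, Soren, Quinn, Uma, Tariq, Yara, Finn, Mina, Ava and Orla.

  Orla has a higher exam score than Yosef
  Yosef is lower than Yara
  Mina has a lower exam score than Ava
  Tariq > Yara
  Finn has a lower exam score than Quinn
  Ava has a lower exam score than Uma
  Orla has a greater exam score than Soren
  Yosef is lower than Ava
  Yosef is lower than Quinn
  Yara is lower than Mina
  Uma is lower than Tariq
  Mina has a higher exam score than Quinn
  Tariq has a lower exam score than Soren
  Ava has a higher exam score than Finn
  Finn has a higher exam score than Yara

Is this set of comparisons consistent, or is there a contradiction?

Every relation is compatible with Yosef < Yara < Finn < Quinn < Mina < Ava < Uma < Tariq < Soren < Orla; the set is consistent.

consistent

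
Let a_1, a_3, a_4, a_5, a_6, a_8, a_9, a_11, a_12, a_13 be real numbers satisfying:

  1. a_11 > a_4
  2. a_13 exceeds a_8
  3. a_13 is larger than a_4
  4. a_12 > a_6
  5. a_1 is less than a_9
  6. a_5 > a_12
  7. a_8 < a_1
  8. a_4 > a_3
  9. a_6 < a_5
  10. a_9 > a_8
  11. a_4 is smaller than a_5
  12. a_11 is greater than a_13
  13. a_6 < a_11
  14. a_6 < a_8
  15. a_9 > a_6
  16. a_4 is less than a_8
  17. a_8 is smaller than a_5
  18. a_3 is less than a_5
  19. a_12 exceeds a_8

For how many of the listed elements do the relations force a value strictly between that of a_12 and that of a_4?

1

The relations place a_4 below a_12. An element lies strictly between them when it is forced above a_4 and also forced below a_12.
Above a_4: {a_8, a_13, a_1, a_9, a_5, a_11}. Below a_12: {a_3, a_6, a_8}.
Intersection: {a_8} — 1.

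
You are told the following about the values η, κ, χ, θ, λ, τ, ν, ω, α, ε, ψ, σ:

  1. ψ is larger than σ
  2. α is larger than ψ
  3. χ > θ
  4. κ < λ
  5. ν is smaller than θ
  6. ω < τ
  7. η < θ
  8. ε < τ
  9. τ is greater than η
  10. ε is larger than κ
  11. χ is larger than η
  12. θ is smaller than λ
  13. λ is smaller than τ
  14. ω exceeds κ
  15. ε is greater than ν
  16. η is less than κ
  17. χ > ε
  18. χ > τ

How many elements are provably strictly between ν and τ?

Chaining upward from ν reaches: ε, θ, λ, χ.
Chaining downward from τ reaches: η, κ, ω, ε, θ, λ.
Strictly between ν and τ are those in both lists: ε, θ, λ — 3 elements.

3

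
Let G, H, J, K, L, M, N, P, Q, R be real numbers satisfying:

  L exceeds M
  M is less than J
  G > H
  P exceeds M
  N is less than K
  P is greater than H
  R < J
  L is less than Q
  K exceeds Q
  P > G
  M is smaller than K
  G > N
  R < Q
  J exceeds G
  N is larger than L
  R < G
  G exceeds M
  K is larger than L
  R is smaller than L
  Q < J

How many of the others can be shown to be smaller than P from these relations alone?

6

Directly below P: H, M, G.
One step further: R, N (5 so far).
One step further: L (6 so far).
No other element is forced below P by the given relations, so the count is 6.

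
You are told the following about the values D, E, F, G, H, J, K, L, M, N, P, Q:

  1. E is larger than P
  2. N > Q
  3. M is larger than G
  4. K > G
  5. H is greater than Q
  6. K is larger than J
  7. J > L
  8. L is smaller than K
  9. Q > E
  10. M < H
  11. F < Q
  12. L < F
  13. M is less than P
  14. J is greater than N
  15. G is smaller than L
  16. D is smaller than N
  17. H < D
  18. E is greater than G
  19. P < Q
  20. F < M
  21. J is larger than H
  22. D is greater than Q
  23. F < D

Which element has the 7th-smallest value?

Chaining the given pairs: G < L < F < M < P < E < Q < H < D < N < J < K.
Counting 7 from the smallest end gives Q.

Q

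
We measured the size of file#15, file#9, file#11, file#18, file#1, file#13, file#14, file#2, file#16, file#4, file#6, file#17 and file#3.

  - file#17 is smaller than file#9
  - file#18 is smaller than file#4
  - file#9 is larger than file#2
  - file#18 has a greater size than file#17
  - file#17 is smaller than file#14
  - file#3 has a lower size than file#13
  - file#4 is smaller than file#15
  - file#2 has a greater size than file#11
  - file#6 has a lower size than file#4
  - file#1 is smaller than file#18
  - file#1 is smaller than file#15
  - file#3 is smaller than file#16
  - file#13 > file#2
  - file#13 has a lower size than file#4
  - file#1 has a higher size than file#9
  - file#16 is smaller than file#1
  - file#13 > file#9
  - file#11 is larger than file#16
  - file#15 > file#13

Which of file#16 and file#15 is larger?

file#16 < file#11 and file#11 < file#2 give file#16 < file#2.
Then file#2 < file#9 extends the chain to file#9.
With file#9 < file#1: file#16 < file#11 < file#2 < file#9 < file#1.
Then file#1 < file#18 extends the chain to file#18.
Then file#18 < file#4 extends the chain to file#4.
Then file#4 < file#15 extends the chain to file#15.
So file#16 < file#15; file#15 is the larger of the two.

file#15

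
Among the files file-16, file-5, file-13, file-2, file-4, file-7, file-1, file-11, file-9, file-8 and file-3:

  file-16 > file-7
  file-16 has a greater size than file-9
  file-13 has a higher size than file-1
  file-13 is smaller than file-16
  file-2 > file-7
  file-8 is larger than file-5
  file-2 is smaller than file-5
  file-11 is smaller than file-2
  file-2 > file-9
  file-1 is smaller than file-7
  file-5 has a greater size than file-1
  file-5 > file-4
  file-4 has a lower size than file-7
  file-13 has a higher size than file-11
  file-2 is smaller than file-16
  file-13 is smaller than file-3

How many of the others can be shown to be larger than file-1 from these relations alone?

7

From file-1 the given relations immediately reach file-7, file-13, file-5.
From those, file-3, file-2, file-16, file-8 — 7 in total.
No other element is forced above file-1 by the given relations, so the count is 7.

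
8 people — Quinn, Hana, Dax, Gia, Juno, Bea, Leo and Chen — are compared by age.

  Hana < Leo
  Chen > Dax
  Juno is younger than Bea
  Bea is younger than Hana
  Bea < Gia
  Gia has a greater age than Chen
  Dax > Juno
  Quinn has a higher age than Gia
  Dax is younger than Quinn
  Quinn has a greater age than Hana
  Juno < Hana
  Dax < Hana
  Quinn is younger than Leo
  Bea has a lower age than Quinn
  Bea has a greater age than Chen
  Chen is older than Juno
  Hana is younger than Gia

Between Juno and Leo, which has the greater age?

Leo

Juno < Chen and Chen < Bea give Juno < Bea.
Then Bea < Gia extends the chain to Gia.
Then Gia < Quinn extends the chain to Quinn.
With Quinn < Leo: Juno < Chen < Bea < Gia < Quinn < Leo.
So Juno < Leo; Leo is the older of the two.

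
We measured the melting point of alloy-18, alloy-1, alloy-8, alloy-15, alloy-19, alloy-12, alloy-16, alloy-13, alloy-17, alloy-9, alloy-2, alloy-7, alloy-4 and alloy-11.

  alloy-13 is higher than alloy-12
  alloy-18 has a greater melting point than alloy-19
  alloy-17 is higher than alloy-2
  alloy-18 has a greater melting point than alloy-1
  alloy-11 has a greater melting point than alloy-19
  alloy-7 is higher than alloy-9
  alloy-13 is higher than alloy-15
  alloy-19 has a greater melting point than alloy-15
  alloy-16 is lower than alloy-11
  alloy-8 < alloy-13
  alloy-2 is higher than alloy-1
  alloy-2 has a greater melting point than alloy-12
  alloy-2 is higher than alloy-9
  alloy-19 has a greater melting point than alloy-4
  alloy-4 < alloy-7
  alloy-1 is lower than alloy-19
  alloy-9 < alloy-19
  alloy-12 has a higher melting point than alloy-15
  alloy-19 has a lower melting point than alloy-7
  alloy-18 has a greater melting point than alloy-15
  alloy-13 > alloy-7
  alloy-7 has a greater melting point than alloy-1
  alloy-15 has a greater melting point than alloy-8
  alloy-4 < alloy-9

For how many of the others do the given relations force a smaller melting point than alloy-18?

Directly below alloy-18: alloy-1, alloy-15, alloy-19.
One step further: alloy-4, alloy-9, alloy-8 (6 so far).
Nothing else is reachable below alloy-18; 6 in all.

6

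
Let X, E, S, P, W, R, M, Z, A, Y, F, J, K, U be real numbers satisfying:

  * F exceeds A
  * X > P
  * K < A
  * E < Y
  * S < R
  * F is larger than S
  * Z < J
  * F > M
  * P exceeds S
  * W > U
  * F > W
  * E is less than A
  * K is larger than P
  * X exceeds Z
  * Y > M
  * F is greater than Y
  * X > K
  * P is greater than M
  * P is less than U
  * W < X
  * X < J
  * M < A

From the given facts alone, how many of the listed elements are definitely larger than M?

9

Directly above M: Y, P, A, F.
One step further: K, U, X (7 so far).
One step further: W, J (9 so far).
No other element is forced above M by the given relations, so the count is 9.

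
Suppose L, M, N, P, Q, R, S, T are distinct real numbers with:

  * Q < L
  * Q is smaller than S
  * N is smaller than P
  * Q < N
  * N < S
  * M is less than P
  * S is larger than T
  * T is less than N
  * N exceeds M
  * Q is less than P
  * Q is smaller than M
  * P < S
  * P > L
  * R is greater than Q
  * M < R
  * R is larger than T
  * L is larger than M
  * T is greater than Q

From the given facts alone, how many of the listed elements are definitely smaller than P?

From P the given relations immediately reach Q, M, N, L.
From those, T — 5 in total.
Nothing else is reachable below P; 5 in all.

5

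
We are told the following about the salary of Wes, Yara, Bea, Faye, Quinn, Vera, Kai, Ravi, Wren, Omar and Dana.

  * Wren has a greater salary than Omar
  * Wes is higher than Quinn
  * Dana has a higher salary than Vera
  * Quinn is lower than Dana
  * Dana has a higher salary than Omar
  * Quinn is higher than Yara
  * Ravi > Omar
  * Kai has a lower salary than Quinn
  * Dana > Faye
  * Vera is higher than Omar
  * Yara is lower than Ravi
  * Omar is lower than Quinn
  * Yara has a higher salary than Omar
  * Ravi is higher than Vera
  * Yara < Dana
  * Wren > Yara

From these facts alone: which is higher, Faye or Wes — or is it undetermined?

Following every chain through Faye: above Faye we get Dana.
Wes is not reached, and no chain runs the other way from Wes to Faye.
So the given relations leave the order of Faye and Wes undetermined.

undetermined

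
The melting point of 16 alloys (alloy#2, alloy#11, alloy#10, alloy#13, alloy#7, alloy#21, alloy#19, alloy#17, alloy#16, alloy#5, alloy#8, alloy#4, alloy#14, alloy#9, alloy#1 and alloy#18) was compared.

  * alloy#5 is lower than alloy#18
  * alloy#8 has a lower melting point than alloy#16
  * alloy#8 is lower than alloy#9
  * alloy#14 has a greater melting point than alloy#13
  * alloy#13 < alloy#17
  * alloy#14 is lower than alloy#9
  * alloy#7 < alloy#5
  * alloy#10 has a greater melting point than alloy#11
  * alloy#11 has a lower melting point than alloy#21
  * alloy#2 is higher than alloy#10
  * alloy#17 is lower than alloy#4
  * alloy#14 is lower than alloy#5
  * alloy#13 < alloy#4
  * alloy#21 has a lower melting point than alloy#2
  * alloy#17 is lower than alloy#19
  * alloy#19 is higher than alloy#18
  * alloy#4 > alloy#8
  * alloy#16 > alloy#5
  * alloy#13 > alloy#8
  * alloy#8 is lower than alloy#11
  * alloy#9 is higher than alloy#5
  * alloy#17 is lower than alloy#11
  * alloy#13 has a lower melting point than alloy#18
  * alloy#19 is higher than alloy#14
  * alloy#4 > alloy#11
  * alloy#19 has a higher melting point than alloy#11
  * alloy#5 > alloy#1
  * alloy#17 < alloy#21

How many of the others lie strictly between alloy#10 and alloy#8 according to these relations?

Chaining upward from alloy#8 reaches: alloy#13, alloy#14, alloy#17, alloy#5, alloy#11, alloy#16, alloy#9, alloy#18, alloy#21, alloy#2, alloy#19, alloy#4.
Chaining downward from alloy#10 reaches: alloy#13, alloy#17, alloy#11.
Strictly between alloy#8 and alloy#10 are those in both lists: alloy#13, alloy#17, alloy#11 — 3 elements.

3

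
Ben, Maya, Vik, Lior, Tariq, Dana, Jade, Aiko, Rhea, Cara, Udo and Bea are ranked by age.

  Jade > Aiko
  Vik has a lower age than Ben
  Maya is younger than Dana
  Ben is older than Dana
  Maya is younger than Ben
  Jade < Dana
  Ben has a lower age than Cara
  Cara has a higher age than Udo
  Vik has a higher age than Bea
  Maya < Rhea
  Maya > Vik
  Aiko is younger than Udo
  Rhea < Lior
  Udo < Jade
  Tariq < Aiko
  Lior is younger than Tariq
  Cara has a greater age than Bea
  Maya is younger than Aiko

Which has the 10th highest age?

Chaining the given pairs: Bea < Vik < Maya < Rhea < Lior < Tariq < Aiko < Udo < Jade < Dana < Ben < Cara.
The 10th largest is Maya.

Maya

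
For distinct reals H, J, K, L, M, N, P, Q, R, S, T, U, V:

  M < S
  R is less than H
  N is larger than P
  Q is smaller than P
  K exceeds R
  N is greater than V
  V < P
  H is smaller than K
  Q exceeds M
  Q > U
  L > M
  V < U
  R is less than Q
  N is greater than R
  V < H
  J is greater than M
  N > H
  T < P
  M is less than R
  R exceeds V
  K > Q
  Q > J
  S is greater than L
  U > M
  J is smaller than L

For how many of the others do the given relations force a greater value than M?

Directly above M: U, J, L, R, S, Q.
One step further: H, P, N, K (10 so far).
No other element is forced above M by the given relations, so the count is 10.

10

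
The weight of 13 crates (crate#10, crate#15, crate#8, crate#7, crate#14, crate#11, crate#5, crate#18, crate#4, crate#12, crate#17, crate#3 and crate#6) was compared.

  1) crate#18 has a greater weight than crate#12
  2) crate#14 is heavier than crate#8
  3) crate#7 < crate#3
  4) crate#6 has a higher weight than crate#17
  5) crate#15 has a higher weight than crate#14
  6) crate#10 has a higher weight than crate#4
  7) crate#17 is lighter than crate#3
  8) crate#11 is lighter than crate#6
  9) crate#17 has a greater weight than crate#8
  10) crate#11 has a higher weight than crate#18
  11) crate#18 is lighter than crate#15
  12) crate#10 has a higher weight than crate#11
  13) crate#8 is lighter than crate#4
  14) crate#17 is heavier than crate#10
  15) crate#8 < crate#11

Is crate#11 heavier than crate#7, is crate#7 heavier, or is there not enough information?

undetermined

Following every chain through crate#11: above crate#11 we get crate#10, crate#17, crate#6, crate#3; below crate#11 we get crate#12, crate#8, crate#18.
crate#7 is not reached, and no chain runs the other way from crate#7 to crate#11.
So the given relations leave the order of crate#11 and crate#7 undetermined.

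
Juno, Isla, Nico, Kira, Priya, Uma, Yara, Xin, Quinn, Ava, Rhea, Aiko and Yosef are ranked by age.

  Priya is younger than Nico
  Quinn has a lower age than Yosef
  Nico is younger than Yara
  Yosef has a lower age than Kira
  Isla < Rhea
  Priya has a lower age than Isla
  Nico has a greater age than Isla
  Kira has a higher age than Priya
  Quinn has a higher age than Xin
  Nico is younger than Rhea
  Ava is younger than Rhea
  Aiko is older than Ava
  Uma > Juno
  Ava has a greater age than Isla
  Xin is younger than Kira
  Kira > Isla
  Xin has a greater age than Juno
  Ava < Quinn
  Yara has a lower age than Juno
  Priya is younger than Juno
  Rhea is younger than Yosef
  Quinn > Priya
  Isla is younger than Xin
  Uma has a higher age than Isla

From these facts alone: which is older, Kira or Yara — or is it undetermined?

Chaining the given relations: Yara < Juno < Xin < Quinn < Yosef < Kira.
So Kira is older.

Kira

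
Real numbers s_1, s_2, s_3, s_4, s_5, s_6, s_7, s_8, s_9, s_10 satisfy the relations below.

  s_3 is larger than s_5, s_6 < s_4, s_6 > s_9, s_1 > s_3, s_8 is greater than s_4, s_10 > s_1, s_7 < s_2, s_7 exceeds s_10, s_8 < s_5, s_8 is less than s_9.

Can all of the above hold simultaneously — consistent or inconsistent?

Chaining the given relations yields s_9 < s_6 < s_4 < s_8, so s_9 < s_8. But one relation states s_8 < s_9. These cannot both hold.

inconsistent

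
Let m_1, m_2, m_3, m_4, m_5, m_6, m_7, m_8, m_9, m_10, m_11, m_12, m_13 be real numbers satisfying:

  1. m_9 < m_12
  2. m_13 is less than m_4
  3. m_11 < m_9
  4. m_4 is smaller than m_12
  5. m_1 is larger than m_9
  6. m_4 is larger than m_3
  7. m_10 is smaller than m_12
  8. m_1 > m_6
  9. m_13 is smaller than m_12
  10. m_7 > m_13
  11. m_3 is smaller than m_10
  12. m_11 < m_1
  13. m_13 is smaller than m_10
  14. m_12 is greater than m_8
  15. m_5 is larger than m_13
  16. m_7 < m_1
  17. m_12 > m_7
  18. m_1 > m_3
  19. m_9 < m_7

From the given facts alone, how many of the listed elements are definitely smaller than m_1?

Directly below m_1: m_11, m_3, m_9, m_7, m_6.
One step further: m_13 (6 so far).
No other element is forced below m_1 by the given relations, so the count is 6.

6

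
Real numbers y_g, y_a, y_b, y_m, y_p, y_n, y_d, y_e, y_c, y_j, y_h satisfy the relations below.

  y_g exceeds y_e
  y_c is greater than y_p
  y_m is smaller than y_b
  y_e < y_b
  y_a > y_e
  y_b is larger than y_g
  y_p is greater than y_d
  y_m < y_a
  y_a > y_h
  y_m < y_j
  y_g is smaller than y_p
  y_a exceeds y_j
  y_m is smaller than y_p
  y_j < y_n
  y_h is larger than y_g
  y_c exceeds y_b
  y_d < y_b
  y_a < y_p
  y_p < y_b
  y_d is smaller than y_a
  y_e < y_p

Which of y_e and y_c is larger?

The relevant relations are y_e < y_g; y_g < y_h; y_h < y_a; y_a < y_p; y_p < y_b; y_b < y_c.
Chaining these gives y_e < y_g < y_h < y_a < y_p < y_b < y_c.
So y_e < y_c; y_c is the larger of the two.

y_c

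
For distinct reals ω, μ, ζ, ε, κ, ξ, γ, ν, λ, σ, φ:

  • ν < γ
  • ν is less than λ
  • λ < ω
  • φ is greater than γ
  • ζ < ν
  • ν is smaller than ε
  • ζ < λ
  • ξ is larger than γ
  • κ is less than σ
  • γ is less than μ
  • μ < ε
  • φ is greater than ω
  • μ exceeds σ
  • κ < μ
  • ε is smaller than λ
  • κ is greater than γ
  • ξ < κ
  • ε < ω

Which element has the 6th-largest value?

σ

Chaining the given pairs: ζ < ν < γ < ξ < κ < σ < μ < ε < λ < ω < φ.
The 6th largest is σ.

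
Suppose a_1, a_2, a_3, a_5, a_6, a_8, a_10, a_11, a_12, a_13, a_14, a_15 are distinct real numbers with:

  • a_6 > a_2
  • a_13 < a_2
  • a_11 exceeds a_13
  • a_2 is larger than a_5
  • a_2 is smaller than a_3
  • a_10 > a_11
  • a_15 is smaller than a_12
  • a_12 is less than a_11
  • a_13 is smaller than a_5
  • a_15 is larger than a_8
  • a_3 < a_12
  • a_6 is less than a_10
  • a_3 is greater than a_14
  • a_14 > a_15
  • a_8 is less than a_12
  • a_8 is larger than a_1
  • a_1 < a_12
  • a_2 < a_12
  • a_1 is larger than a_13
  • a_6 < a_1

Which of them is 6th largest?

a_15

Piecing the relations together gives one ordering: a_13 < a_5 < a_2 < a_6 < a_1 < a_8 < a_15 < a_14 < a_3 < a_12 < a_11 < a_10.
Counting 6 from the largest end gives a_15.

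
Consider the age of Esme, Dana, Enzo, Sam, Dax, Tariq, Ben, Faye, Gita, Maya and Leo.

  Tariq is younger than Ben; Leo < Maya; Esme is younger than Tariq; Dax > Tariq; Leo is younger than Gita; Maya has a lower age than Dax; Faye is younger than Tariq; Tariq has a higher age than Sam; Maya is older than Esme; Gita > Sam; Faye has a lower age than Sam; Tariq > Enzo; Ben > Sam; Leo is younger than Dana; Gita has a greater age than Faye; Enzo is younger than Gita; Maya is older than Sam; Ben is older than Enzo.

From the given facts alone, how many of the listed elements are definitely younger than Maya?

4

From Maya the given relations immediately reach Leo, Sam, Esme.
From those, Faye — 4 in total.
No other element is forced below Maya by the given relations, so the count is 4.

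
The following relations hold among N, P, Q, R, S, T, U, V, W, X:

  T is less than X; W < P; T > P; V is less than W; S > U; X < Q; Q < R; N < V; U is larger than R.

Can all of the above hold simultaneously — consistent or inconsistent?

consistent

Every relation is compatible with N < V < W < P < T < X < Q < R < U < S; the set is consistent.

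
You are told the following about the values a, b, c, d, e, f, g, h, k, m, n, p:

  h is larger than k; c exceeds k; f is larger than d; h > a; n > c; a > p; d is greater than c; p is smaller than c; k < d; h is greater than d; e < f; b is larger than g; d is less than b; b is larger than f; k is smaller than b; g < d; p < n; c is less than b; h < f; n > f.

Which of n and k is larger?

n

k < c and c < d give k < d.
Then d < h extends the chain to h.
With h < f: k < c < d < h < f.
Then f < n extends the chain to n.
So k < n; n is the larger of the two.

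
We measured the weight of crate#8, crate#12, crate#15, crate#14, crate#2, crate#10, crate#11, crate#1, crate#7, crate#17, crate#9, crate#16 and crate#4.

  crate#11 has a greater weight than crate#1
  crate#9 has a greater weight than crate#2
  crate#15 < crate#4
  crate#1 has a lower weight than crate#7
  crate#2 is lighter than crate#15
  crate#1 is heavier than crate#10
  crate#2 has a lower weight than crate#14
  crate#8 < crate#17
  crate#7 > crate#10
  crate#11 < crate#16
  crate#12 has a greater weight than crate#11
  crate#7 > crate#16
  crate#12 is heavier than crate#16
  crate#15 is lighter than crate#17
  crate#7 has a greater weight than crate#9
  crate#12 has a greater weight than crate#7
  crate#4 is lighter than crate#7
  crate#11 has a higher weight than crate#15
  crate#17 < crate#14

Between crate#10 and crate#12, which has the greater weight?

crate#12

Chaining the given relations: crate#10 < crate#1 < crate#11 < crate#16 < crate#7 < crate#12.
So crate#10 < crate#12; crate#12 is the heavier of the two.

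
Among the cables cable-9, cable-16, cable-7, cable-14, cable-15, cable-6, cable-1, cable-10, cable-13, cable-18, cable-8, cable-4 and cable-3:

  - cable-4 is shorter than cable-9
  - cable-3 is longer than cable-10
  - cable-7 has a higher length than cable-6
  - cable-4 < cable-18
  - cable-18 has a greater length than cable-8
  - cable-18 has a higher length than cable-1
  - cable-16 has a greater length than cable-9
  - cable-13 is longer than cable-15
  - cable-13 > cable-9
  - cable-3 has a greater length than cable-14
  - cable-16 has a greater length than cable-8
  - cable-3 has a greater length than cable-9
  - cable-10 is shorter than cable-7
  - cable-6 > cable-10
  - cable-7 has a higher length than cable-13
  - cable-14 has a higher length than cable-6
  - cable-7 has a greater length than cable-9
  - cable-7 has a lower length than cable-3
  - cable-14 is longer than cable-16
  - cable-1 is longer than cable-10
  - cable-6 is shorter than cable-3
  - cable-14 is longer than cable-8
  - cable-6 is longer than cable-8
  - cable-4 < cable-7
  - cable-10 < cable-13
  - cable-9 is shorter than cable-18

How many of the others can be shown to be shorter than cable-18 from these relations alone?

5

From cable-18 the given relations immediately reach cable-8, cable-4, cable-9, cable-1.
From those, cable-10 — 5 in total.
Nothing else is reachable below cable-18; 5 in all.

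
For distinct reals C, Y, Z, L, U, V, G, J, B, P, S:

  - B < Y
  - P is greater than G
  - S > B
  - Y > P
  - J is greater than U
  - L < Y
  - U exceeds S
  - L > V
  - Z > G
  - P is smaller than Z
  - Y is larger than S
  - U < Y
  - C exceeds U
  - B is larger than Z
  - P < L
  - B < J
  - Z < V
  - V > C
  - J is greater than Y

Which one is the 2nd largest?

Chaining the given pairs: G < P < Z < B < S < U < C < V < L < Y < J.
Counting 2 from the largest end gives Y.

Y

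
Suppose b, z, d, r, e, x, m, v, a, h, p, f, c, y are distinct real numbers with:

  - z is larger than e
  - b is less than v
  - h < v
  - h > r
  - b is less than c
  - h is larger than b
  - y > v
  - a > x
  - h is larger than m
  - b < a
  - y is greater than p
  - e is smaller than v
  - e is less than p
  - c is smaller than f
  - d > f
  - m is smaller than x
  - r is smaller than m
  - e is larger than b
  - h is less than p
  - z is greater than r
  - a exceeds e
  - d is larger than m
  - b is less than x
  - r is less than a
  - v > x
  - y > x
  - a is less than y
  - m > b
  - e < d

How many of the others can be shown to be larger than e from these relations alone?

6

Directly above e: p, d, v, a, z.
One step further: y (6 so far).
No other element is forced above e by the given relations, so the count is 6.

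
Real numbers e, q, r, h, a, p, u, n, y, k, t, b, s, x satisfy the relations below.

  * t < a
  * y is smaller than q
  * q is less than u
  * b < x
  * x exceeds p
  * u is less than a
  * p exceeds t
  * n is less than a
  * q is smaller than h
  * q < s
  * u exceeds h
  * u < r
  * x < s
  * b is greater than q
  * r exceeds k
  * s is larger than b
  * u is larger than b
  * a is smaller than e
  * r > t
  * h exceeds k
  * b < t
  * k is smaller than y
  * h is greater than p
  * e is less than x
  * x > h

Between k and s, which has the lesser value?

Link the given pairs in sequence: k < y; y < q; q < b; b < t; t < p; p < h; h < u; u < a; a < e; e < x; x < s.
Together: k < y < q < b < t < p < h < u < a < e < x < s.
So k < s; k is the smaller of the two.

k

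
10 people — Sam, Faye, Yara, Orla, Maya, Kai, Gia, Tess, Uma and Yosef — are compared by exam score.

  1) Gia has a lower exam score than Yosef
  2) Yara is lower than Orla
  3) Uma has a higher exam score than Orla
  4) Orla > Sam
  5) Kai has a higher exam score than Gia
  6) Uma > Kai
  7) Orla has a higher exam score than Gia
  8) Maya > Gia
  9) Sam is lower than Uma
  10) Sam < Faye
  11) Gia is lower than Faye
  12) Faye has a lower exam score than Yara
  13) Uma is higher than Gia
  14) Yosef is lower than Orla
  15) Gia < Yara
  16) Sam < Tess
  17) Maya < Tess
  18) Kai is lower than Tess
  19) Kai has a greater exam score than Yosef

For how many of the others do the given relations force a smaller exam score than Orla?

From Orla the given relations immediately reach Gia, Sam, Yosef, Yara.
From those, Faye — 5 in total.
Nothing else is reachable below Orla; 5 in all.

5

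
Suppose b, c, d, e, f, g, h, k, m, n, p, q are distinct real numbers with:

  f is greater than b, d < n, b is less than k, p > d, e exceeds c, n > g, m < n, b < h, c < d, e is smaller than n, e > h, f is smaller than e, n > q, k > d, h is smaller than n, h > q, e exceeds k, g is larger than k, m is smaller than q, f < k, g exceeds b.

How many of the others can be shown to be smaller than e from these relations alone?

The elements the relations force below e are m, c, b, f, q, h, d, k — no chain reaches any other.
That is 8.

8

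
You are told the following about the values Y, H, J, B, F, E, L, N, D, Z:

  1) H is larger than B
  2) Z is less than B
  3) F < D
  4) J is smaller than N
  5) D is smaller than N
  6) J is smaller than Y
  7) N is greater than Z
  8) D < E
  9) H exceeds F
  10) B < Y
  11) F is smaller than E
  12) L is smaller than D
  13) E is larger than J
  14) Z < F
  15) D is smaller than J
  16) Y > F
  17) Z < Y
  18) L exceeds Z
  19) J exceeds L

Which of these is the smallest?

Chaining upward from Z: directly above it, L, F, B, N, Y; then D, J, H, E.
That covers every other element, and nothing is given below Z, so Z is the smallest.

Z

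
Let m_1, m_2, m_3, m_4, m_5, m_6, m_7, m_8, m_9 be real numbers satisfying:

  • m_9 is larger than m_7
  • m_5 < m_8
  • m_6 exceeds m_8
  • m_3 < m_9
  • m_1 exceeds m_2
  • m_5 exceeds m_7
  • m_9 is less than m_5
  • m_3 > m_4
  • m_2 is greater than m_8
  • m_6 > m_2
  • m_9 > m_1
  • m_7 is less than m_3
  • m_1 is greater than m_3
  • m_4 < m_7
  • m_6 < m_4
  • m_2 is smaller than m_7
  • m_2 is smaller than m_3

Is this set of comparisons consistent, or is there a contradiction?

Chaining the given relations yields m_8 < m_2 < m_6 < m_4 < m_7 < m_3 < m_1 < m_9 < m_5, so m_8 < m_5. But one relation states m_5 < m_8. These cannot both hold.

inconsistent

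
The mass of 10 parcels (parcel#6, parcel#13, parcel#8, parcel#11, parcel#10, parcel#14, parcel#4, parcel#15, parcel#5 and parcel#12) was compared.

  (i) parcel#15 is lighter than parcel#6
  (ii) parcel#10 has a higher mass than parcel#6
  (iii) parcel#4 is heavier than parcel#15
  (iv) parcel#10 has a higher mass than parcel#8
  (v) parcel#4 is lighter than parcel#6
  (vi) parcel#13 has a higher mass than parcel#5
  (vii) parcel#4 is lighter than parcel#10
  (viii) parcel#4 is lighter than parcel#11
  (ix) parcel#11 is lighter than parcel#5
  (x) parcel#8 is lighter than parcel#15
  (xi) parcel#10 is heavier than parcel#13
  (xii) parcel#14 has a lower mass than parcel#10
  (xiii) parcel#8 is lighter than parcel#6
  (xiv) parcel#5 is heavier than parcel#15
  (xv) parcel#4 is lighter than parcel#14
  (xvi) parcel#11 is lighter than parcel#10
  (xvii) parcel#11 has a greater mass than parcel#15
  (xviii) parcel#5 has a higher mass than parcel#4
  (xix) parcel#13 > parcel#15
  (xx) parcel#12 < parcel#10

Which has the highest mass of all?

parcel#10

parcel#12 is not greatest since parcel#12 < parcel#10; parcel#8 is not greatest since parcel#8 < parcel#6; parcel#15 is not greatest since parcel#15 < parcel#13; parcel#4 is not greatest since parcel#4 < parcel#11; parcel#11 is not greatest since parcel#11 < parcel#10; parcel#14 is not greatest since parcel#14 < parcel#10; parcel#6 is not greatest since parcel#6 < parcel#10; parcel#5 is not greatest since parcel#5 < parcel#13; parcel#13 is not greatest since parcel#13 < parcel#10.
Only parcel#10 has nothing above it, so parcel#10 is the highest mass.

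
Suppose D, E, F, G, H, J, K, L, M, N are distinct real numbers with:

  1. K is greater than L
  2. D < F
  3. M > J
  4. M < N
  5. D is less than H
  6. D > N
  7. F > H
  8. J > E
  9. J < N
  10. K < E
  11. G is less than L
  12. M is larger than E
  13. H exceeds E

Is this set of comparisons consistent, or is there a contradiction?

Every relation is compatible with G < L < K < E < J < M < N < D < H < F; the set is consistent.

consistent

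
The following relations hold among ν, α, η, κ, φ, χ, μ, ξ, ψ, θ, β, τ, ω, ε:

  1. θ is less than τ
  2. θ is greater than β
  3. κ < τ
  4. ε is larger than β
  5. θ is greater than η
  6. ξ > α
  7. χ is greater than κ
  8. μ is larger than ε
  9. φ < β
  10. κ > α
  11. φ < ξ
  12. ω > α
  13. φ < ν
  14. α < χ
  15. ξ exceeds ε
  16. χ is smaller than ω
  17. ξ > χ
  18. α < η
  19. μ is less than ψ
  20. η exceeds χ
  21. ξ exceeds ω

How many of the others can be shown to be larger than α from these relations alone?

7

From α the given relations immediately reach κ, χ, η, ω, ξ.
From those, θ, τ — 7 in total.
Nothing else is reachable above α; 7 in all.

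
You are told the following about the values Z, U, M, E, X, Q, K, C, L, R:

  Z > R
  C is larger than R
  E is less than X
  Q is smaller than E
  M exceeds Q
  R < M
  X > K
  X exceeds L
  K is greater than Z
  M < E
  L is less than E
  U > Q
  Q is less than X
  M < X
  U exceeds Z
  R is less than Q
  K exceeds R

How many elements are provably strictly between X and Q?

Chaining upward from Q reaches: M, U, E.
Chaining downward from X reaches: R, Z, M, L, K, E.
Strictly between Q and X are those in both lists: M, E — 2 elements.

2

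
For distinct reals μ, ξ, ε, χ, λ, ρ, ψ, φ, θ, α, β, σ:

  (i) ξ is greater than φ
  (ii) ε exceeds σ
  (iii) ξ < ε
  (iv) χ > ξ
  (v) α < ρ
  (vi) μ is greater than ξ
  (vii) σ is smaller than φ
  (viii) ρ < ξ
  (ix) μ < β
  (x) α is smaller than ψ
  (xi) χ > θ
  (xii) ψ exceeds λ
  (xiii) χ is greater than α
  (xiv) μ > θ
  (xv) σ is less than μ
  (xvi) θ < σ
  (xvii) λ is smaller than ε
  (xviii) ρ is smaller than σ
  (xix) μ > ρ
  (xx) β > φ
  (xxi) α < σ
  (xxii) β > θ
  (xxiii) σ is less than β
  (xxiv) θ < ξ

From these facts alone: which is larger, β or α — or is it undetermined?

Following the relations from α: α < ρ < σ < φ < ξ < μ < β.
So β is larger.

β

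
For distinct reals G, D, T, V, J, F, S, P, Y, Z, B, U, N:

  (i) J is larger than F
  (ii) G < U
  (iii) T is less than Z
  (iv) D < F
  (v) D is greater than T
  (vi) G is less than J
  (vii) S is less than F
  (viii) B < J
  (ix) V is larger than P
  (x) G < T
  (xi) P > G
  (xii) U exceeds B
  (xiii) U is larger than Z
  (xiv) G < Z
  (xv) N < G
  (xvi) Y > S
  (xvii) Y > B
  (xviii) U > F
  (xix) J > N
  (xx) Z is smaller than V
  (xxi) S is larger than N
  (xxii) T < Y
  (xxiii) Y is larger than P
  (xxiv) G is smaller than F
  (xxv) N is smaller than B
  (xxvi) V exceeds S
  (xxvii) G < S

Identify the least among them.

N

Chaining upward from N: directly above it, G, S, B, J; then T, P, Z, F, V, U, Y; then D.
That covers every other element, and nothing is given below N, so N is the least.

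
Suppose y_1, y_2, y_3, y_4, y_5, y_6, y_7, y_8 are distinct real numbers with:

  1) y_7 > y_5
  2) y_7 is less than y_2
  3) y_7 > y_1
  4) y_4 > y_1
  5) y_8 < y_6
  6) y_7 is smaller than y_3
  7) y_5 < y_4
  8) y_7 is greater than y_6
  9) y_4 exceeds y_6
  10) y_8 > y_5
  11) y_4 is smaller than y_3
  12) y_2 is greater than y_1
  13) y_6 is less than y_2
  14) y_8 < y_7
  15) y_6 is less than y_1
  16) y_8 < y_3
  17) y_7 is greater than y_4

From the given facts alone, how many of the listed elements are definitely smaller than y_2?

The elements the relations force below y_2 are y_5, y_8, y_6, y_1, y_4, y_7 — no chain reaches any other.
That is 6.

6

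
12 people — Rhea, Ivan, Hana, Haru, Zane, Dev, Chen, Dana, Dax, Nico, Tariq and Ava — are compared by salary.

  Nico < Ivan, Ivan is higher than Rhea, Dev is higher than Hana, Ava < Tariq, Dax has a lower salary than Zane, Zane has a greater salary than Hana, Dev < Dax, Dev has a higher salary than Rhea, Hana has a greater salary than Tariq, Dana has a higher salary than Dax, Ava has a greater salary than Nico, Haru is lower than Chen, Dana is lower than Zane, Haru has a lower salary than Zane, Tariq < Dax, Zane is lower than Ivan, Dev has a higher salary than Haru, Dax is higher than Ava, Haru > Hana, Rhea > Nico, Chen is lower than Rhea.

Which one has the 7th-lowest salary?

Piecing the relations together gives one ordering: Nico < Ava < Tariq < Hana < Haru < Chen < Rhea < Dev < Dax < Dana < Zane < Ivan.
Counting 7 from the smallest end gives Rhea.

Rhea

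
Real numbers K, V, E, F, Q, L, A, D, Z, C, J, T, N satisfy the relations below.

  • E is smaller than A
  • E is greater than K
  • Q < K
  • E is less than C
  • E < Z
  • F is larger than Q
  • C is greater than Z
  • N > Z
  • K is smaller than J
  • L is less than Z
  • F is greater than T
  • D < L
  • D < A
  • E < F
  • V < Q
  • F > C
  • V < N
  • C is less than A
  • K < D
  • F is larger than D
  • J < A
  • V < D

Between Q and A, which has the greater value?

A

Following the relations from Q: Q < K < D < L < Z < C < A.
So Q < A; A is the larger of the two.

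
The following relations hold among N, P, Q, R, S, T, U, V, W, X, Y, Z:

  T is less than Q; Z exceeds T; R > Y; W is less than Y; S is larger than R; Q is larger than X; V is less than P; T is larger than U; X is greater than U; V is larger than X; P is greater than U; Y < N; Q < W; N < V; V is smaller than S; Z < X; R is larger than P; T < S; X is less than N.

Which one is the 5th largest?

Chaining the given pairs: U < T < Z < X < Q < W < Y < N < V < P < R < S.
The 5th largest is N.

N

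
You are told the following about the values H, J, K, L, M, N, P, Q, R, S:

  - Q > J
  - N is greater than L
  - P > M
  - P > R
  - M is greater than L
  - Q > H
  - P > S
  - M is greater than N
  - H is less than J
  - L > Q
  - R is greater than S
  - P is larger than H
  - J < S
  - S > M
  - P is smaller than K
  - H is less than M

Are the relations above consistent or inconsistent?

consistent

The single ordering H < J < Q < L < N < M < S < R < P < K satisfies every listed relation, so no contradiction arises.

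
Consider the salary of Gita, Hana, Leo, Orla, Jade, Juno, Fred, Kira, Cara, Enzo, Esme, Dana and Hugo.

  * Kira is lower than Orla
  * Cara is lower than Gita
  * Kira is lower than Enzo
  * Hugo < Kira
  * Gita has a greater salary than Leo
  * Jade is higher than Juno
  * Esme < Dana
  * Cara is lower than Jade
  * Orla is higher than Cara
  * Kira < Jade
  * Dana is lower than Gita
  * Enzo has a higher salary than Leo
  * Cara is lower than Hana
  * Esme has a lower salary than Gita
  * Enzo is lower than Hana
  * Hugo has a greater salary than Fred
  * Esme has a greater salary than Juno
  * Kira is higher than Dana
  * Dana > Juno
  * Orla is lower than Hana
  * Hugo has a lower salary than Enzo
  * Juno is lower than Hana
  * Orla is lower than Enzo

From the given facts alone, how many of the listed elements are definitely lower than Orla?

From Orla the given relations immediately reach Cara, Kira.
From those, Hugo, Dana — 4 in total.
From those, Juno, Fred, Esme — 7 in total.
No other element is forced below Orla by the given relations, so the count is 7.

7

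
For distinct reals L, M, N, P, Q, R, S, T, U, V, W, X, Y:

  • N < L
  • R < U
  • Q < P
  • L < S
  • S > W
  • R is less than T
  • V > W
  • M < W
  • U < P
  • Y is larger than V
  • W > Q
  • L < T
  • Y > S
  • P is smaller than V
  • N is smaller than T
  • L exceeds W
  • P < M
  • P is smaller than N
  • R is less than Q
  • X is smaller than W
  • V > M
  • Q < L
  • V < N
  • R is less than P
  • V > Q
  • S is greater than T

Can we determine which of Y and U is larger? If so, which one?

Y

U < P and P < M give U < M.
With M < W: U < P < M < W.
With W < V: U < P < M < W < V.
Then V < N extends the chain to N.
With N < L: U < P < M < W < V < N < L.
Then L < T extends the chain to T.
With T < S: U < P < M < W < V < N < L < T < S.
With S < Y: U < P < M < W < V < N < L < T < S < Y.
So Y is larger.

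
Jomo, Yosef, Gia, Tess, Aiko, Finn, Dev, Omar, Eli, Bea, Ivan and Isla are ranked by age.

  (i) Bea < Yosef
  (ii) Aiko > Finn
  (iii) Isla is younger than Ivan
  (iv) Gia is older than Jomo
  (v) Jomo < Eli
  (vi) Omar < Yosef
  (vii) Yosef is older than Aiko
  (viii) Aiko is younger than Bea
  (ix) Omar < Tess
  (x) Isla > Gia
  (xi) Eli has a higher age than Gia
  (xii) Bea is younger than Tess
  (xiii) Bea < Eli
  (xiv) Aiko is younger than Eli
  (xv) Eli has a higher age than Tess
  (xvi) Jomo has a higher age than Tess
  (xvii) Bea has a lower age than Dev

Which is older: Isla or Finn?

Isla

Following the relations from Finn: Finn < Aiko < Bea < Tess < Jomo < Gia < Isla.
So Finn < Isla; Isla is the older of the two.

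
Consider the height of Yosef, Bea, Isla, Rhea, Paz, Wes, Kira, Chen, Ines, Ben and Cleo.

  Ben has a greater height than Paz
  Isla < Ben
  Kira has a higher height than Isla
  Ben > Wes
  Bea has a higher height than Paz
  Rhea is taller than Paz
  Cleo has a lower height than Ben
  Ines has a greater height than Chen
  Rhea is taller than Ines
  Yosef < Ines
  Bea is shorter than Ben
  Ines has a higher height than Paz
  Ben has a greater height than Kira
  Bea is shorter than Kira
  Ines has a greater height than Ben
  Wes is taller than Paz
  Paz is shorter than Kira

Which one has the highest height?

Chaining downward from Rhea: directly below it, Paz, Ines; then Yosef, Chen, Ben; then Cleo, Wes, Isla, Bea, Kira.
That covers every other element, and nothing is given above Rhea, so Rhea is the highest height.

Rhea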